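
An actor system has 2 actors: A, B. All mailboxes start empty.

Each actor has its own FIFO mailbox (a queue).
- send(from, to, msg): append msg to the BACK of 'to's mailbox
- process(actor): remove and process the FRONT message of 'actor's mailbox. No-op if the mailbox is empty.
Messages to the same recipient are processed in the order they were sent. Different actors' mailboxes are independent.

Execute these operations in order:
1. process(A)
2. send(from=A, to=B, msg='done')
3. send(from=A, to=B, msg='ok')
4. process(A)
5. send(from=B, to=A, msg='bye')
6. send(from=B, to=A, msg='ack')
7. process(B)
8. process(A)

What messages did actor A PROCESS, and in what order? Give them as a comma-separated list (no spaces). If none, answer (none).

After 1 (process(A)): A:[] B:[]
After 2 (send(from=A, to=B, msg='done')): A:[] B:[done]
After 3 (send(from=A, to=B, msg='ok')): A:[] B:[done,ok]
After 4 (process(A)): A:[] B:[done,ok]
After 5 (send(from=B, to=A, msg='bye')): A:[bye] B:[done,ok]
After 6 (send(from=B, to=A, msg='ack')): A:[bye,ack] B:[done,ok]
After 7 (process(B)): A:[bye,ack] B:[ok]
After 8 (process(A)): A:[ack] B:[ok]

Answer: bye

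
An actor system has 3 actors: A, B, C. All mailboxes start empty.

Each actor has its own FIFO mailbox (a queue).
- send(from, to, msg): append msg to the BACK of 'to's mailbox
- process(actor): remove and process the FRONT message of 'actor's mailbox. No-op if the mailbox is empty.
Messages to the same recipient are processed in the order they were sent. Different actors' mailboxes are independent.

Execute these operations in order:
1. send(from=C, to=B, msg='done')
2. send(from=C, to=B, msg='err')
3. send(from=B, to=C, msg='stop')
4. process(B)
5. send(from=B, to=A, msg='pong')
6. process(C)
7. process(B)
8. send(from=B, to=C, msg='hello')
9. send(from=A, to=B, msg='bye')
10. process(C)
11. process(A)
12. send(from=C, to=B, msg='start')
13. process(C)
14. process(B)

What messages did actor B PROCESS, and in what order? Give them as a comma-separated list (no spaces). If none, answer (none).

Answer: done,err,bye

Derivation:
After 1 (send(from=C, to=B, msg='done')): A:[] B:[done] C:[]
After 2 (send(from=C, to=B, msg='err')): A:[] B:[done,err] C:[]
After 3 (send(from=B, to=C, msg='stop')): A:[] B:[done,err] C:[stop]
After 4 (process(B)): A:[] B:[err] C:[stop]
After 5 (send(from=B, to=A, msg='pong')): A:[pong] B:[err] C:[stop]
After 6 (process(C)): A:[pong] B:[err] C:[]
After 7 (process(B)): A:[pong] B:[] C:[]
After 8 (send(from=B, to=C, msg='hello')): A:[pong] B:[] C:[hello]
After 9 (send(from=A, to=B, msg='bye')): A:[pong] B:[bye] C:[hello]
After 10 (process(C)): A:[pong] B:[bye] C:[]
After 11 (process(A)): A:[] B:[bye] C:[]
After 12 (send(from=C, to=B, msg='start')): A:[] B:[bye,start] C:[]
After 13 (process(C)): A:[] B:[bye,start] C:[]
After 14 (process(B)): A:[] B:[start] C:[]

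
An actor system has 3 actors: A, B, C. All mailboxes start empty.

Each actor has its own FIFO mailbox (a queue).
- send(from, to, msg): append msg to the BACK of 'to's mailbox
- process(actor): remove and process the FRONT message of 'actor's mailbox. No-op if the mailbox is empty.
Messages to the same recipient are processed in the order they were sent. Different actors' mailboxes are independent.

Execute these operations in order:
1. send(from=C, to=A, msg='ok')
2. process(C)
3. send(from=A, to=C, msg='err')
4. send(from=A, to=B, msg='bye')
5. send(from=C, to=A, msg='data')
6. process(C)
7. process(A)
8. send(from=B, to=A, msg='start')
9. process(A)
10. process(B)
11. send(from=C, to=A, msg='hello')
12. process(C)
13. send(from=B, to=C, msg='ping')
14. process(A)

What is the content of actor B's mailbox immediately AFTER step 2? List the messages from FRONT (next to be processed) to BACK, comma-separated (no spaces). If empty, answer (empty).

After 1 (send(from=C, to=A, msg='ok')): A:[ok] B:[] C:[]
After 2 (process(C)): A:[ok] B:[] C:[]

(empty)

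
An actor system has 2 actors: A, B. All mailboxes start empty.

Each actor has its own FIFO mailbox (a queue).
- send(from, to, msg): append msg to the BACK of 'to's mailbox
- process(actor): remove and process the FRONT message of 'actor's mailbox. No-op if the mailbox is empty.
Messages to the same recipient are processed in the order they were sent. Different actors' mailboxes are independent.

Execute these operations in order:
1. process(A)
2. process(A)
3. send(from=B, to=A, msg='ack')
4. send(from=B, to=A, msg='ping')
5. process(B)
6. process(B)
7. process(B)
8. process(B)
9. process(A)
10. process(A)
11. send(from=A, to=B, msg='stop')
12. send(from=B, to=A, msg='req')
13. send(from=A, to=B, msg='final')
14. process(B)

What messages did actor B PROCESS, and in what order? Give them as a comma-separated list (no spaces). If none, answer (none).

After 1 (process(A)): A:[] B:[]
After 2 (process(A)): A:[] B:[]
After 3 (send(from=B, to=A, msg='ack')): A:[ack] B:[]
After 4 (send(from=B, to=A, msg='ping')): A:[ack,ping] B:[]
After 5 (process(B)): A:[ack,ping] B:[]
After 6 (process(B)): A:[ack,ping] B:[]
After 7 (process(B)): A:[ack,ping] B:[]
After 8 (process(B)): A:[ack,ping] B:[]
After 9 (process(A)): A:[ping] B:[]
After 10 (process(A)): A:[] B:[]
After 11 (send(from=A, to=B, msg='stop')): A:[] B:[stop]
After 12 (send(from=B, to=A, msg='req')): A:[req] B:[stop]
After 13 (send(from=A, to=B, msg='final')): A:[req] B:[stop,final]
After 14 (process(B)): A:[req] B:[final]

Answer: stop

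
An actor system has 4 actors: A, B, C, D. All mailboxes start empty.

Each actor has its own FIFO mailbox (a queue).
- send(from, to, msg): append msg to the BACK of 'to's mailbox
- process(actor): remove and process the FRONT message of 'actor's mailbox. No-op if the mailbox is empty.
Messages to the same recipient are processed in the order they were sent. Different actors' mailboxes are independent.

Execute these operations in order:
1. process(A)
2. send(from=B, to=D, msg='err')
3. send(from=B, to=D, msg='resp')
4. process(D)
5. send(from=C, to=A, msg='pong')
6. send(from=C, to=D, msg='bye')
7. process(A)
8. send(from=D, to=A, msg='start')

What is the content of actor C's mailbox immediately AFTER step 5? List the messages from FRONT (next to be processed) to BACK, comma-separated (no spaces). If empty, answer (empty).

After 1 (process(A)): A:[] B:[] C:[] D:[]
After 2 (send(from=B, to=D, msg='err')): A:[] B:[] C:[] D:[err]
After 3 (send(from=B, to=D, msg='resp')): A:[] B:[] C:[] D:[err,resp]
After 4 (process(D)): A:[] B:[] C:[] D:[resp]
After 5 (send(from=C, to=A, msg='pong')): A:[pong] B:[] C:[] D:[resp]

(empty)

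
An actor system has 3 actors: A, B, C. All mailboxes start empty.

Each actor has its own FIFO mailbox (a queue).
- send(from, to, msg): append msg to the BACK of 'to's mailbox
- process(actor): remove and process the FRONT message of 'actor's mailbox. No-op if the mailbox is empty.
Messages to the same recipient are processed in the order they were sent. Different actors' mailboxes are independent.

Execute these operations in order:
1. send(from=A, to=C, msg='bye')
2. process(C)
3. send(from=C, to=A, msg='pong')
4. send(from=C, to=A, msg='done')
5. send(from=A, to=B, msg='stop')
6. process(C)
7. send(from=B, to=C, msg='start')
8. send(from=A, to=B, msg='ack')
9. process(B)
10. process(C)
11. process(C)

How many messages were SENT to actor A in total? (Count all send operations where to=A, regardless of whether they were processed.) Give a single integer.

Answer: 2

Derivation:
After 1 (send(from=A, to=C, msg='bye')): A:[] B:[] C:[bye]
After 2 (process(C)): A:[] B:[] C:[]
After 3 (send(from=C, to=A, msg='pong')): A:[pong] B:[] C:[]
After 4 (send(from=C, to=A, msg='done')): A:[pong,done] B:[] C:[]
After 5 (send(from=A, to=B, msg='stop')): A:[pong,done] B:[stop] C:[]
After 6 (process(C)): A:[pong,done] B:[stop] C:[]
After 7 (send(from=B, to=C, msg='start')): A:[pong,done] B:[stop] C:[start]
After 8 (send(from=A, to=B, msg='ack')): A:[pong,done] B:[stop,ack] C:[start]
After 9 (process(B)): A:[pong,done] B:[ack] C:[start]
After 10 (process(C)): A:[pong,done] B:[ack] C:[]
After 11 (process(C)): A:[pong,done] B:[ack] C:[]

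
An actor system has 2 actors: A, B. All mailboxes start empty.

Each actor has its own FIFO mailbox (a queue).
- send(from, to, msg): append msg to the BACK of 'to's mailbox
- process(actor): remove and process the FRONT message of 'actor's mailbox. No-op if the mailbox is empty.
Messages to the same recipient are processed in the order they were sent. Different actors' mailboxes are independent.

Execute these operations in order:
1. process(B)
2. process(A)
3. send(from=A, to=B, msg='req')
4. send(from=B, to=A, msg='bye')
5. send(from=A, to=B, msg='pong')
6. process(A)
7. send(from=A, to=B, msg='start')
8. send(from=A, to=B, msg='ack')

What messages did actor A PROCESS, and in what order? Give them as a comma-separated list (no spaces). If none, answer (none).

After 1 (process(B)): A:[] B:[]
After 2 (process(A)): A:[] B:[]
After 3 (send(from=A, to=B, msg='req')): A:[] B:[req]
After 4 (send(from=B, to=A, msg='bye')): A:[bye] B:[req]
After 5 (send(from=A, to=B, msg='pong')): A:[bye] B:[req,pong]
After 6 (process(A)): A:[] B:[req,pong]
After 7 (send(from=A, to=B, msg='start')): A:[] B:[req,pong,start]
After 8 (send(from=A, to=B, msg='ack')): A:[] B:[req,pong,start,ack]

Answer: bye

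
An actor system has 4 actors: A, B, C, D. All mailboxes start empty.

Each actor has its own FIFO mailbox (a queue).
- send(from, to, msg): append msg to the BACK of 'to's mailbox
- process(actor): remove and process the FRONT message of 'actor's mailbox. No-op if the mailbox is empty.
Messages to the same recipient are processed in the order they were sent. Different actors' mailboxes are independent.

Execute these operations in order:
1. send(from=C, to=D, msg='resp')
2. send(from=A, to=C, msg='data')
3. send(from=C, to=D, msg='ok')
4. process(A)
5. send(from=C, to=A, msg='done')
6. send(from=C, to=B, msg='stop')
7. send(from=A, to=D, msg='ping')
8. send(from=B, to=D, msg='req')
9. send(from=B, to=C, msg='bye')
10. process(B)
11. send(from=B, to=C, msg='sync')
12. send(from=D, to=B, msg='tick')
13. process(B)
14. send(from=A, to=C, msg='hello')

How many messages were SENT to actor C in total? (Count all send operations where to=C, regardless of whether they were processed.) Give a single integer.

Answer: 4

Derivation:
After 1 (send(from=C, to=D, msg='resp')): A:[] B:[] C:[] D:[resp]
After 2 (send(from=A, to=C, msg='data')): A:[] B:[] C:[data] D:[resp]
After 3 (send(from=C, to=D, msg='ok')): A:[] B:[] C:[data] D:[resp,ok]
After 4 (process(A)): A:[] B:[] C:[data] D:[resp,ok]
After 5 (send(from=C, to=A, msg='done')): A:[done] B:[] C:[data] D:[resp,ok]
After 6 (send(from=C, to=B, msg='stop')): A:[done] B:[stop] C:[data] D:[resp,ok]
After 7 (send(from=A, to=D, msg='ping')): A:[done] B:[stop] C:[data] D:[resp,ok,ping]
After 8 (send(from=B, to=D, msg='req')): A:[done] B:[stop] C:[data] D:[resp,ok,ping,req]
After 9 (send(from=B, to=C, msg='bye')): A:[done] B:[stop] C:[data,bye] D:[resp,ok,ping,req]
After 10 (process(B)): A:[done] B:[] C:[data,bye] D:[resp,ok,ping,req]
After 11 (send(from=B, to=C, msg='sync')): A:[done] B:[] C:[data,bye,sync] D:[resp,ok,ping,req]
After 12 (send(from=D, to=B, msg='tick')): A:[done] B:[tick] C:[data,bye,sync] D:[resp,ok,ping,req]
After 13 (process(B)): A:[done] B:[] C:[data,bye,sync] D:[resp,ok,ping,req]
After 14 (send(from=A, to=C, msg='hello')): A:[done] B:[] C:[data,bye,sync,hello] D:[resp,ok,ping,req]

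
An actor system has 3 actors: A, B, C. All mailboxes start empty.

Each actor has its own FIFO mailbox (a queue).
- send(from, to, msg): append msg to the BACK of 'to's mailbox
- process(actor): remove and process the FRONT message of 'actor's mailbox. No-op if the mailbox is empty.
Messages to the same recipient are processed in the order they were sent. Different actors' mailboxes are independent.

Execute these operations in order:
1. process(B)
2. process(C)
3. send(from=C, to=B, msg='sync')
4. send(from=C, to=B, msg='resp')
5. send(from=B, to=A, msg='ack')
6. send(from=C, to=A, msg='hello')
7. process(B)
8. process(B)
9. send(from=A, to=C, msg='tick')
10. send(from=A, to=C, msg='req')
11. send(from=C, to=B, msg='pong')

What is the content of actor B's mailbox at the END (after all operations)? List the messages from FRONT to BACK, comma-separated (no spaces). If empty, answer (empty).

After 1 (process(B)): A:[] B:[] C:[]
After 2 (process(C)): A:[] B:[] C:[]
After 3 (send(from=C, to=B, msg='sync')): A:[] B:[sync] C:[]
After 4 (send(from=C, to=B, msg='resp')): A:[] B:[sync,resp] C:[]
After 5 (send(from=B, to=A, msg='ack')): A:[ack] B:[sync,resp] C:[]
After 6 (send(from=C, to=A, msg='hello')): A:[ack,hello] B:[sync,resp] C:[]
After 7 (process(B)): A:[ack,hello] B:[resp] C:[]
After 8 (process(B)): A:[ack,hello] B:[] C:[]
After 9 (send(from=A, to=C, msg='tick')): A:[ack,hello] B:[] C:[tick]
After 10 (send(from=A, to=C, msg='req')): A:[ack,hello] B:[] C:[tick,req]
After 11 (send(from=C, to=B, msg='pong')): A:[ack,hello] B:[pong] C:[tick,req]

Answer: pong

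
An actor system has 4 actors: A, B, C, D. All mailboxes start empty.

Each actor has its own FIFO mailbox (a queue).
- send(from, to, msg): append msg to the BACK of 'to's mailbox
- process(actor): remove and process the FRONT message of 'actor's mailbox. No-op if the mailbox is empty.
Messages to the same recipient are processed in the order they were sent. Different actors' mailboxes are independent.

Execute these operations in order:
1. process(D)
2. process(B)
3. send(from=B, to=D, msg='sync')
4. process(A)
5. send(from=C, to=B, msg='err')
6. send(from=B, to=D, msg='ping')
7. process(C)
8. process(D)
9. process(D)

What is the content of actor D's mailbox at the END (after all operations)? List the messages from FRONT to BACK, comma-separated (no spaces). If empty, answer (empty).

Answer: (empty)

Derivation:
After 1 (process(D)): A:[] B:[] C:[] D:[]
After 2 (process(B)): A:[] B:[] C:[] D:[]
After 3 (send(from=B, to=D, msg='sync')): A:[] B:[] C:[] D:[sync]
After 4 (process(A)): A:[] B:[] C:[] D:[sync]
After 5 (send(from=C, to=B, msg='err')): A:[] B:[err] C:[] D:[sync]
After 6 (send(from=B, to=D, msg='ping')): A:[] B:[err] C:[] D:[sync,ping]
After 7 (process(C)): A:[] B:[err] C:[] D:[sync,ping]
After 8 (process(D)): A:[] B:[err] C:[] D:[ping]
After 9 (process(D)): A:[] B:[err] C:[] D:[]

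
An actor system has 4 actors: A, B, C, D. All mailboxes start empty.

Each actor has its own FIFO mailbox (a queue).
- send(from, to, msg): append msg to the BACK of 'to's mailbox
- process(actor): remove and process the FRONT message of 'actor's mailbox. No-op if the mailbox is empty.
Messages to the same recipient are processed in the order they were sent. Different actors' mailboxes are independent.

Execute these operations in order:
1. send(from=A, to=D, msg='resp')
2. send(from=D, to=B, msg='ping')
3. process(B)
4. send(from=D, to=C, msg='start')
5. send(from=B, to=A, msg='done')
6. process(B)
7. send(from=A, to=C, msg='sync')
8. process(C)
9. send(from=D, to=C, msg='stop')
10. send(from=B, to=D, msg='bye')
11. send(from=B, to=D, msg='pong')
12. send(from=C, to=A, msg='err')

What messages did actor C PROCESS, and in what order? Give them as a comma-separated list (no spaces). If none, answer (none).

After 1 (send(from=A, to=D, msg='resp')): A:[] B:[] C:[] D:[resp]
After 2 (send(from=D, to=B, msg='ping')): A:[] B:[ping] C:[] D:[resp]
After 3 (process(B)): A:[] B:[] C:[] D:[resp]
After 4 (send(from=D, to=C, msg='start')): A:[] B:[] C:[start] D:[resp]
After 5 (send(from=B, to=A, msg='done')): A:[done] B:[] C:[start] D:[resp]
After 6 (process(B)): A:[done] B:[] C:[start] D:[resp]
After 7 (send(from=A, to=C, msg='sync')): A:[done] B:[] C:[start,sync] D:[resp]
After 8 (process(C)): A:[done] B:[] C:[sync] D:[resp]
After 9 (send(from=D, to=C, msg='stop')): A:[done] B:[] C:[sync,stop] D:[resp]
After 10 (send(from=B, to=D, msg='bye')): A:[done] B:[] C:[sync,stop] D:[resp,bye]
After 11 (send(from=B, to=D, msg='pong')): A:[done] B:[] C:[sync,stop] D:[resp,bye,pong]
After 12 (send(from=C, to=A, msg='err')): A:[done,err] B:[] C:[sync,stop] D:[resp,bye,pong]

Answer: start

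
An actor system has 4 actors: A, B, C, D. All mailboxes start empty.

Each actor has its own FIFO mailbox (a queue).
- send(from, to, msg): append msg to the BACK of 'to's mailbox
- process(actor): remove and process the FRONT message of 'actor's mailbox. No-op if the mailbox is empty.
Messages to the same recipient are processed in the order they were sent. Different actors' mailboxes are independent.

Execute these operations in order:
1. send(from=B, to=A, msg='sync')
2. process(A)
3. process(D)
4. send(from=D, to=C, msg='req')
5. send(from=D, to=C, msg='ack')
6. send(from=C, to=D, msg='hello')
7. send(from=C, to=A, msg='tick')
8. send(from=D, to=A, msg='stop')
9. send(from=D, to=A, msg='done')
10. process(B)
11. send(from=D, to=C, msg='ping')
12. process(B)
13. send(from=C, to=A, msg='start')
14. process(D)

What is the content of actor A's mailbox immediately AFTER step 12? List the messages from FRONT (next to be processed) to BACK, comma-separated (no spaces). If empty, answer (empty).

After 1 (send(from=B, to=A, msg='sync')): A:[sync] B:[] C:[] D:[]
After 2 (process(A)): A:[] B:[] C:[] D:[]
After 3 (process(D)): A:[] B:[] C:[] D:[]
After 4 (send(from=D, to=C, msg='req')): A:[] B:[] C:[req] D:[]
After 5 (send(from=D, to=C, msg='ack')): A:[] B:[] C:[req,ack] D:[]
After 6 (send(from=C, to=D, msg='hello')): A:[] B:[] C:[req,ack] D:[hello]
After 7 (send(from=C, to=A, msg='tick')): A:[tick] B:[] C:[req,ack] D:[hello]
After 8 (send(from=D, to=A, msg='stop')): A:[tick,stop] B:[] C:[req,ack] D:[hello]
After 9 (send(from=D, to=A, msg='done')): A:[tick,stop,done] B:[] C:[req,ack] D:[hello]
After 10 (process(B)): A:[tick,stop,done] B:[] C:[req,ack] D:[hello]
After 11 (send(from=D, to=C, msg='ping')): A:[tick,stop,done] B:[] C:[req,ack,ping] D:[hello]
After 12 (process(B)): A:[tick,stop,done] B:[] C:[req,ack,ping] D:[hello]

tick,stop,done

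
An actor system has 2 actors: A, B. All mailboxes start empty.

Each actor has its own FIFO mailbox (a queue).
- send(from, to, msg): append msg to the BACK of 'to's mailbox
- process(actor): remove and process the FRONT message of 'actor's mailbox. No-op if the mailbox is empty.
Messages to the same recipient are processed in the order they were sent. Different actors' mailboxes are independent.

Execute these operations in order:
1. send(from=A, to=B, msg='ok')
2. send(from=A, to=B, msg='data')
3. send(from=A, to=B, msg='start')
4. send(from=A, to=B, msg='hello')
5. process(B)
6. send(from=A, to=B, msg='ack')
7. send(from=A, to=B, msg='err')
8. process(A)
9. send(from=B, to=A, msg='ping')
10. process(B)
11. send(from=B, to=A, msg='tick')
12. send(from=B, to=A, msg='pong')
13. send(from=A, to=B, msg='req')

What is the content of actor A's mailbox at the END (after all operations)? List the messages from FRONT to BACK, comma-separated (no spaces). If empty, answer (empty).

After 1 (send(from=A, to=B, msg='ok')): A:[] B:[ok]
After 2 (send(from=A, to=B, msg='data')): A:[] B:[ok,data]
After 3 (send(from=A, to=B, msg='start')): A:[] B:[ok,data,start]
After 4 (send(from=A, to=B, msg='hello')): A:[] B:[ok,data,start,hello]
After 5 (process(B)): A:[] B:[data,start,hello]
After 6 (send(from=A, to=B, msg='ack')): A:[] B:[data,start,hello,ack]
After 7 (send(from=A, to=B, msg='err')): A:[] B:[data,start,hello,ack,err]
After 8 (process(A)): A:[] B:[data,start,hello,ack,err]
After 9 (send(from=B, to=A, msg='ping')): A:[ping] B:[data,start,hello,ack,err]
After 10 (process(B)): A:[ping] B:[start,hello,ack,err]
After 11 (send(from=B, to=A, msg='tick')): A:[ping,tick] B:[start,hello,ack,err]
After 12 (send(from=B, to=A, msg='pong')): A:[ping,tick,pong] B:[start,hello,ack,err]
After 13 (send(from=A, to=B, msg='req')): A:[ping,tick,pong] B:[start,hello,ack,err,req]

Answer: ping,tick,pong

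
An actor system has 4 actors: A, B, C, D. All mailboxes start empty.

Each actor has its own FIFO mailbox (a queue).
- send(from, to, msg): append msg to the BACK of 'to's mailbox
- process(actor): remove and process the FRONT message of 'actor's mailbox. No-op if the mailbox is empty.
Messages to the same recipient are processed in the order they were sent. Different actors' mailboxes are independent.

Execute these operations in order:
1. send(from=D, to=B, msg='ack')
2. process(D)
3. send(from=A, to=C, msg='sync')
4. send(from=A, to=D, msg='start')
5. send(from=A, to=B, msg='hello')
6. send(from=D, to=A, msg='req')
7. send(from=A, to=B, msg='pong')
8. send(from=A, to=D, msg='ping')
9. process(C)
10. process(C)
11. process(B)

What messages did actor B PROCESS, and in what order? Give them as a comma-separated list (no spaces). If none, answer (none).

After 1 (send(from=D, to=B, msg='ack')): A:[] B:[ack] C:[] D:[]
After 2 (process(D)): A:[] B:[ack] C:[] D:[]
After 3 (send(from=A, to=C, msg='sync')): A:[] B:[ack] C:[sync] D:[]
After 4 (send(from=A, to=D, msg='start')): A:[] B:[ack] C:[sync] D:[start]
After 5 (send(from=A, to=B, msg='hello')): A:[] B:[ack,hello] C:[sync] D:[start]
After 6 (send(from=D, to=A, msg='req')): A:[req] B:[ack,hello] C:[sync] D:[start]
After 7 (send(from=A, to=B, msg='pong')): A:[req] B:[ack,hello,pong] C:[sync] D:[start]
After 8 (send(from=A, to=D, msg='ping')): A:[req] B:[ack,hello,pong] C:[sync] D:[start,ping]
After 9 (process(C)): A:[req] B:[ack,hello,pong] C:[] D:[start,ping]
After 10 (process(C)): A:[req] B:[ack,hello,pong] C:[] D:[start,ping]
After 11 (process(B)): A:[req] B:[hello,pong] C:[] D:[start,ping]

Answer: ack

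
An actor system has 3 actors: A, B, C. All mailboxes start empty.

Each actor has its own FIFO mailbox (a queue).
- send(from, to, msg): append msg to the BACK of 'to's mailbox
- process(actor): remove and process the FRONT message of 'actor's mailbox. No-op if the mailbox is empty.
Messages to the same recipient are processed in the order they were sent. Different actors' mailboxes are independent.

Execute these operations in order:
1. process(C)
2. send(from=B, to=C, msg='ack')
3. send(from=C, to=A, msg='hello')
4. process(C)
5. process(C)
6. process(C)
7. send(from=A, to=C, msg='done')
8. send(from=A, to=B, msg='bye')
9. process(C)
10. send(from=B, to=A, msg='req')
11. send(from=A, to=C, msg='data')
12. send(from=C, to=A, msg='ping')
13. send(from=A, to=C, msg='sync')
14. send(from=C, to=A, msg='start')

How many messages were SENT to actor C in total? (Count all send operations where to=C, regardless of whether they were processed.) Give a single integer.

After 1 (process(C)): A:[] B:[] C:[]
After 2 (send(from=B, to=C, msg='ack')): A:[] B:[] C:[ack]
After 3 (send(from=C, to=A, msg='hello')): A:[hello] B:[] C:[ack]
After 4 (process(C)): A:[hello] B:[] C:[]
After 5 (process(C)): A:[hello] B:[] C:[]
After 6 (process(C)): A:[hello] B:[] C:[]
After 7 (send(from=A, to=C, msg='done')): A:[hello] B:[] C:[done]
After 8 (send(from=A, to=B, msg='bye')): A:[hello] B:[bye] C:[done]
After 9 (process(C)): A:[hello] B:[bye] C:[]
After 10 (send(from=B, to=A, msg='req')): A:[hello,req] B:[bye] C:[]
After 11 (send(from=A, to=C, msg='data')): A:[hello,req] B:[bye] C:[data]
After 12 (send(from=C, to=A, msg='ping')): A:[hello,req,ping] B:[bye] C:[data]
After 13 (send(from=A, to=C, msg='sync')): A:[hello,req,ping] B:[bye] C:[data,sync]
After 14 (send(from=C, to=A, msg='start')): A:[hello,req,ping,start] B:[bye] C:[data,sync]

Answer: 4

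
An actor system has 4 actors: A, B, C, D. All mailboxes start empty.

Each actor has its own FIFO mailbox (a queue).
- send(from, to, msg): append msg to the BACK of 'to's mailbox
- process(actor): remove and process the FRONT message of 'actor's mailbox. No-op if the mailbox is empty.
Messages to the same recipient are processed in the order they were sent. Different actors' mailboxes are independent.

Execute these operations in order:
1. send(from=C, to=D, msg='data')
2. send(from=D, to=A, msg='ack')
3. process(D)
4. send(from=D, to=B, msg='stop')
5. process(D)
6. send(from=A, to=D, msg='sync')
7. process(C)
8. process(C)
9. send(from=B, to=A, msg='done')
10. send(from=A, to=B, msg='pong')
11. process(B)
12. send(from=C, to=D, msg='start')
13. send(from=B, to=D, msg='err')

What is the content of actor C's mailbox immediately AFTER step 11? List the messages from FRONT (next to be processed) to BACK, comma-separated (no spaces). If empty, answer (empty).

After 1 (send(from=C, to=D, msg='data')): A:[] B:[] C:[] D:[data]
After 2 (send(from=D, to=A, msg='ack')): A:[ack] B:[] C:[] D:[data]
After 3 (process(D)): A:[ack] B:[] C:[] D:[]
After 4 (send(from=D, to=B, msg='stop')): A:[ack] B:[stop] C:[] D:[]
After 5 (process(D)): A:[ack] B:[stop] C:[] D:[]
After 6 (send(from=A, to=D, msg='sync')): A:[ack] B:[stop] C:[] D:[sync]
After 7 (process(C)): A:[ack] B:[stop] C:[] D:[sync]
After 8 (process(C)): A:[ack] B:[stop] C:[] D:[sync]
After 9 (send(from=B, to=A, msg='done')): A:[ack,done] B:[stop] C:[] D:[sync]
After 10 (send(from=A, to=B, msg='pong')): A:[ack,done] B:[stop,pong] C:[] D:[sync]
After 11 (process(B)): A:[ack,done] B:[pong] C:[] D:[sync]

(empty)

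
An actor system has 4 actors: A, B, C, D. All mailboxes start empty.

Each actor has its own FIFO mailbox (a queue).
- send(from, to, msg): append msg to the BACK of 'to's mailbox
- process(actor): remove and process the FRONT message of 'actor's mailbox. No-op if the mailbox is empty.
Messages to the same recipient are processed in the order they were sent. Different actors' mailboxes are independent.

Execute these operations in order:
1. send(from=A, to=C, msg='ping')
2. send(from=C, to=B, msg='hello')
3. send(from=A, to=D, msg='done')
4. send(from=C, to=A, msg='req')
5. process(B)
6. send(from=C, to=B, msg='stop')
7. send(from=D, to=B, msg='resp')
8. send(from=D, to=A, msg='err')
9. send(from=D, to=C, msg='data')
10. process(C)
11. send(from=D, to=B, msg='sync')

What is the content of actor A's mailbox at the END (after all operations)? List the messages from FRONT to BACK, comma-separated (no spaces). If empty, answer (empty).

After 1 (send(from=A, to=C, msg='ping')): A:[] B:[] C:[ping] D:[]
After 2 (send(from=C, to=B, msg='hello')): A:[] B:[hello] C:[ping] D:[]
After 3 (send(from=A, to=D, msg='done')): A:[] B:[hello] C:[ping] D:[done]
After 4 (send(from=C, to=A, msg='req')): A:[req] B:[hello] C:[ping] D:[done]
After 5 (process(B)): A:[req] B:[] C:[ping] D:[done]
After 6 (send(from=C, to=B, msg='stop')): A:[req] B:[stop] C:[ping] D:[done]
After 7 (send(from=D, to=B, msg='resp')): A:[req] B:[stop,resp] C:[ping] D:[done]
After 8 (send(from=D, to=A, msg='err')): A:[req,err] B:[stop,resp] C:[ping] D:[done]
After 9 (send(from=D, to=C, msg='data')): A:[req,err] B:[stop,resp] C:[ping,data] D:[done]
After 10 (process(C)): A:[req,err] B:[stop,resp] C:[data] D:[done]
After 11 (send(from=D, to=B, msg='sync')): A:[req,err] B:[stop,resp,sync] C:[data] D:[done]

Answer: req,err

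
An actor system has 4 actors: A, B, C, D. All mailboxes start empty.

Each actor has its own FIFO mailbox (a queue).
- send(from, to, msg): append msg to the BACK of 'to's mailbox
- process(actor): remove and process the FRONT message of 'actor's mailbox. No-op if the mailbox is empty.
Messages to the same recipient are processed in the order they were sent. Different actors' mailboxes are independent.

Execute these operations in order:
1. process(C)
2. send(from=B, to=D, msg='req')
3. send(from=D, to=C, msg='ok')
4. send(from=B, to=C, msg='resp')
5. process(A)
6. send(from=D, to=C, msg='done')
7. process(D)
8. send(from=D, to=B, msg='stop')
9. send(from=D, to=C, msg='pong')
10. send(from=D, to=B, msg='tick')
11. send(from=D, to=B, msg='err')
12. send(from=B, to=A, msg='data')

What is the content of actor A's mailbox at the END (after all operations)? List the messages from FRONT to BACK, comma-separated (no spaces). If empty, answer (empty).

Answer: data

Derivation:
After 1 (process(C)): A:[] B:[] C:[] D:[]
After 2 (send(from=B, to=D, msg='req')): A:[] B:[] C:[] D:[req]
After 3 (send(from=D, to=C, msg='ok')): A:[] B:[] C:[ok] D:[req]
After 4 (send(from=B, to=C, msg='resp')): A:[] B:[] C:[ok,resp] D:[req]
After 5 (process(A)): A:[] B:[] C:[ok,resp] D:[req]
After 6 (send(from=D, to=C, msg='done')): A:[] B:[] C:[ok,resp,done] D:[req]
After 7 (process(D)): A:[] B:[] C:[ok,resp,done] D:[]
After 8 (send(from=D, to=B, msg='stop')): A:[] B:[stop] C:[ok,resp,done] D:[]
After 9 (send(from=D, to=C, msg='pong')): A:[] B:[stop] C:[ok,resp,done,pong] D:[]
After 10 (send(from=D, to=B, msg='tick')): A:[] B:[stop,tick] C:[ok,resp,done,pong] D:[]
After 11 (send(from=D, to=B, msg='err')): A:[] B:[stop,tick,err] C:[ok,resp,done,pong] D:[]
After 12 (send(from=B, to=A, msg='data')): A:[data] B:[stop,tick,err] C:[ok,resp,done,pong] D:[]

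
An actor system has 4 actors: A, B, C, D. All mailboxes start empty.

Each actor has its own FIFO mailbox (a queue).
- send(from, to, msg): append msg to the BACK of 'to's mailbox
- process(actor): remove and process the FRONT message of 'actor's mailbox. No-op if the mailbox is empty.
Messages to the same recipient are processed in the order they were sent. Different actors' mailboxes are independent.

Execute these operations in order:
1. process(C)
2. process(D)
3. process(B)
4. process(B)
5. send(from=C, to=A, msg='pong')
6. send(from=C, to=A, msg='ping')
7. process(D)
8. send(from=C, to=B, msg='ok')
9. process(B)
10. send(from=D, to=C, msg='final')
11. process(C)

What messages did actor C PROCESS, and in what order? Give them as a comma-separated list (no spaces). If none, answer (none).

Answer: final

Derivation:
After 1 (process(C)): A:[] B:[] C:[] D:[]
After 2 (process(D)): A:[] B:[] C:[] D:[]
After 3 (process(B)): A:[] B:[] C:[] D:[]
After 4 (process(B)): A:[] B:[] C:[] D:[]
After 5 (send(from=C, to=A, msg='pong')): A:[pong] B:[] C:[] D:[]
After 6 (send(from=C, to=A, msg='ping')): A:[pong,ping] B:[] C:[] D:[]
After 7 (process(D)): A:[pong,ping] B:[] C:[] D:[]
After 8 (send(from=C, to=B, msg='ok')): A:[pong,ping] B:[ok] C:[] D:[]
After 9 (process(B)): A:[pong,ping] B:[] C:[] D:[]
After 10 (send(from=D, to=C, msg='final')): A:[pong,ping] B:[] C:[final] D:[]
After 11 (process(C)): A:[pong,ping] B:[] C:[] D:[]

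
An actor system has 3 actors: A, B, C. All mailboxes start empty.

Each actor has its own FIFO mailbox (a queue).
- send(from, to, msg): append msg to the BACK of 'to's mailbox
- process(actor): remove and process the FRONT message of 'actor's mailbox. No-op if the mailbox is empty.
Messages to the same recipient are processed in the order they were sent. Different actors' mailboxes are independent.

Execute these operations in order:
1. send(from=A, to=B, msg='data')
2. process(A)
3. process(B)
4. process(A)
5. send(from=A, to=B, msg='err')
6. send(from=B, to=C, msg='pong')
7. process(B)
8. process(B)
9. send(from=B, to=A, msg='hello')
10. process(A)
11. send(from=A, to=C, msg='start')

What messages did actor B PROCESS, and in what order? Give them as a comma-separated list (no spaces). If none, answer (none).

Answer: data,err

Derivation:
After 1 (send(from=A, to=B, msg='data')): A:[] B:[data] C:[]
After 2 (process(A)): A:[] B:[data] C:[]
After 3 (process(B)): A:[] B:[] C:[]
After 4 (process(A)): A:[] B:[] C:[]
After 5 (send(from=A, to=B, msg='err')): A:[] B:[err] C:[]
After 6 (send(from=B, to=C, msg='pong')): A:[] B:[err] C:[pong]
After 7 (process(B)): A:[] B:[] C:[pong]
After 8 (process(B)): A:[] B:[] C:[pong]
After 9 (send(from=B, to=A, msg='hello')): A:[hello] B:[] C:[pong]
After 10 (process(A)): A:[] B:[] C:[pong]
After 11 (send(from=A, to=C, msg='start')): A:[] B:[] C:[pong,start]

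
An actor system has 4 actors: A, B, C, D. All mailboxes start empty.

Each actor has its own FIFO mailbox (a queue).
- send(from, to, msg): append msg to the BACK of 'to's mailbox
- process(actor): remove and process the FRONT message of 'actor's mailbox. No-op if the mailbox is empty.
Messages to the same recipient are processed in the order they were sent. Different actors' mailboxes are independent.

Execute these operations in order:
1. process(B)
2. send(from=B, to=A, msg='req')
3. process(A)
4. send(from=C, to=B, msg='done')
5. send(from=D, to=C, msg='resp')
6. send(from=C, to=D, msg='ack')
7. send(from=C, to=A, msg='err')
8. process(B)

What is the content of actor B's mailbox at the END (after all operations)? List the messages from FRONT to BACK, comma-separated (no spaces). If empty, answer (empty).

After 1 (process(B)): A:[] B:[] C:[] D:[]
After 2 (send(from=B, to=A, msg='req')): A:[req] B:[] C:[] D:[]
After 3 (process(A)): A:[] B:[] C:[] D:[]
After 4 (send(from=C, to=B, msg='done')): A:[] B:[done] C:[] D:[]
After 5 (send(from=D, to=C, msg='resp')): A:[] B:[done] C:[resp] D:[]
After 6 (send(from=C, to=D, msg='ack')): A:[] B:[done] C:[resp] D:[ack]
After 7 (send(from=C, to=A, msg='err')): A:[err] B:[done] C:[resp] D:[ack]
After 8 (process(B)): A:[err] B:[] C:[resp] D:[ack]

Answer: (empty)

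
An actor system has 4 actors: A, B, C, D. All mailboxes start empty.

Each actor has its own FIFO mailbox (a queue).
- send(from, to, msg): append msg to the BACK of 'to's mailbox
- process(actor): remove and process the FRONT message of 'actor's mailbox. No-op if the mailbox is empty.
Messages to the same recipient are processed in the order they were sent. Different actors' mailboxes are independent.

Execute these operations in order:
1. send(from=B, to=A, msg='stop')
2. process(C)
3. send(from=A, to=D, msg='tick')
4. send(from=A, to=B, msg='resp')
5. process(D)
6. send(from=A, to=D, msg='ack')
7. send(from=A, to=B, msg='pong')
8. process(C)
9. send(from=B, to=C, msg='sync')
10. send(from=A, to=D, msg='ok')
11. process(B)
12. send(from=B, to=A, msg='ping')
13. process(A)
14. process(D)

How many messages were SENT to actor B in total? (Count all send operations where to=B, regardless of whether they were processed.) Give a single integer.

After 1 (send(from=B, to=A, msg='stop')): A:[stop] B:[] C:[] D:[]
After 2 (process(C)): A:[stop] B:[] C:[] D:[]
After 3 (send(from=A, to=D, msg='tick')): A:[stop] B:[] C:[] D:[tick]
After 4 (send(from=A, to=B, msg='resp')): A:[stop] B:[resp] C:[] D:[tick]
After 5 (process(D)): A:[stop] B:[resp] C:[] D:[]
After 6 (send(from=A, to=D, msg='ack')): A:[stop] B:[resp] C:[] D:[ack]
After 7 (send(from=A, to=B, msg='pong')): A:[stop] B:[resp,pong] C:[] D:[ack]
After 8 (process(C)): A:[stop] B:[resp,pong] C:[] D:[ack]
After 9 (send(from=B, to=C, msg='sync')): A:[stop] B:[resp,pong] C:[sync] D:[ack]
After 10 (send(from=A, to=D, msg='ok')): A:[stop] B:[resp,pong] C:[sync] D:[ack,ok]
After 11 (process(B)): A:[stop] B:[pong] C:[sync] D:[ack,ok]
After 12 (send(from=B, to=A, msg='ping')): A:[stop,ping] B:[pong] C:[sync] D:[ack,ok]
After 13 (process(A)): A:[ping] B:[pong] C:[sync] D:[ack,ok]
After 14 (process(D)): A:[ping] B:[pong] C:[sync] D:[ok]

Answer: 2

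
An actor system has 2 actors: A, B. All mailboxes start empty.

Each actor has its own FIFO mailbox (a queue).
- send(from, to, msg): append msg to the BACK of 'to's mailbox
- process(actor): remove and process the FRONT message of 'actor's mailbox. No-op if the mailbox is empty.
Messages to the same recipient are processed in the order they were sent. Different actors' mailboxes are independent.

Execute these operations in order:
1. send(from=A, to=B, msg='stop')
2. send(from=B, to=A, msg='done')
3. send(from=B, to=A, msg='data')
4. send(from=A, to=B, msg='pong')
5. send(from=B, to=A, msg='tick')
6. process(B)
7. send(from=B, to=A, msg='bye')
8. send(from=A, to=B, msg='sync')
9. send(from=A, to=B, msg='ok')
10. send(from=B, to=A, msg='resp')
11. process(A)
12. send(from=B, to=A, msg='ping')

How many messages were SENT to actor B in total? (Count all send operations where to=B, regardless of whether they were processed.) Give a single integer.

After 1 (send(from=A, to=B, msg='stop')): A:[] B:[stop]
After 2 (send(from=B, to=A, msg='done')): A:[done] B:[stop]
After 3 (send(from=B, to=A, msg='data')): A:[done,data] B:[stop]
After 4 (send(from=A, to=B, msg='pong')): A:[done,data] B:[stop,pong]
After 5 (send(from=B, to=A, msg='tick')): A:[done,data,tick] B:[stop,pong]
After 6 (process(B)): A:[done,data,tick] B:[pong]
After 7 (send(from=B, to=A, msg='bye')): A:[done,data,tick,bye] B:[pong]
After 8 (send(from=A, to=B, msg='sync')): A:[done,data,tick,bye] B:[pong,sync]
After 9 (send(from=A, to=B, msg='ok')): A:[done,data,tick,bye] B:[pong,sync,ok]
After 10 (send(from=B, to=A, msg='resp')): A:[done,data,tick,bye,resp] B:[pong,sync,ok]
After 11 (process(A)): A:[data,tick,bye,resp] B:[pong,sync,ok]
After 12 (send(from=B, to=A, msg='ping')): A:[data,tick,bye,resp,ping] B:[pong,sync,ok]

Answer: 4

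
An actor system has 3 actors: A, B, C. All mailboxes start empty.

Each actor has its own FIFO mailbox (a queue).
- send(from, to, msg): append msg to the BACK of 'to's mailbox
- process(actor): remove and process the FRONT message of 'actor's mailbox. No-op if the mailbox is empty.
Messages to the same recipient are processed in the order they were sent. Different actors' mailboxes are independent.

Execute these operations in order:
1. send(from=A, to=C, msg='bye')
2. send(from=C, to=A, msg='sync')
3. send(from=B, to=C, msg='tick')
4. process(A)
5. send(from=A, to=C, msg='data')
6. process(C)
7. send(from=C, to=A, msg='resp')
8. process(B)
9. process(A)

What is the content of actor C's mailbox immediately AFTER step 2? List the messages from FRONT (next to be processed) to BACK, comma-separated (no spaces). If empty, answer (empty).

After 1 (send(from=A, to=C, msg='bye')): A:[] B:[] C:[bye]
After 2 (send(from=C, to=A, msg='sync')): A:[sync] B:[] C:[bye]

bye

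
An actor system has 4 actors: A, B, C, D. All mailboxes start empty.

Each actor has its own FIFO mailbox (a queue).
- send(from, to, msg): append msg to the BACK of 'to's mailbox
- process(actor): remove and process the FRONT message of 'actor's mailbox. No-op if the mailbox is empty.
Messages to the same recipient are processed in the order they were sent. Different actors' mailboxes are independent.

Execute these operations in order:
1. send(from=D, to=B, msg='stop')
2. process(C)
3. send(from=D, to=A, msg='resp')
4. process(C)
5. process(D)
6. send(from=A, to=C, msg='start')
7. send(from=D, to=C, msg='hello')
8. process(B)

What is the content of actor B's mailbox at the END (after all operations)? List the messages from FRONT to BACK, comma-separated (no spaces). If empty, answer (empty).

Answer: (empty)

Derivation:
After 1 (send(from=D, to=B, msg='stop')): A:[] B:[stop] C:[] D:[]
After 2 (process(C)): A:[] B:[stop] C:[] D:[]
After 3 (send(from=D, to=A, msg='resp')): A:[resp] B:[stop] C:[] D:[]
After 4 (process(C)): A:[resp] B:[stop] C:[] D:[]
After 5 (process(D)): A:[resp] B:[stop] C:[] D:[]
After 6 (send(from=A, to=C, msg='start')): A:[resp] B:[stop] C:[start] D:[]
After 7 (send(from=D, to=C, msg='hello')): A:[resp] B:[stop] C:[start,hello] D:[]
After 8 (process(B)): A:[resp] B:[] C:[start,hello] D:[]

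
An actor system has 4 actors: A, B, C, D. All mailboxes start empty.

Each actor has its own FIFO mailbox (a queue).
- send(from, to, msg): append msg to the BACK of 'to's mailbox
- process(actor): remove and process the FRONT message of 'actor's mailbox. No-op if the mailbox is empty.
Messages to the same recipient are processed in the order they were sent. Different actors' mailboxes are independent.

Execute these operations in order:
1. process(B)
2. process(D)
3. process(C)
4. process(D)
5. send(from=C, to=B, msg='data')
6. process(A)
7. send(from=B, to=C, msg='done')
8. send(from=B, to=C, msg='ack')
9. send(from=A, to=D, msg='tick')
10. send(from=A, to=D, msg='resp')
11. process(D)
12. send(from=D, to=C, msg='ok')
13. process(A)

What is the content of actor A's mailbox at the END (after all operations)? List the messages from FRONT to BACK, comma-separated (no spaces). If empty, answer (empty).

After 1 (process(B)): A:[] B:[] C:[] D:[]
After 2 (process(D)): A:[] B:[] C:[] D:[]
After 3 (process(C)): A:[] B:[] C:[] D:[]
After 4 (process(D)): A:[] B:[] C:[] D:[]
After 5 (send(from=C, to=B, msg='data')): A:[] B:[data] C:[] D:[]
After 6 (process(A)): A:[] B:[data] C:[] D:[]
After 7 (send(from=B, to=C, msg='done')): A:[] B:[data] C:[done] D:[]
After 8 (send(from=B, to=C, msg='ack')): A:[] B:[data] C:[done,ack] D:[]
After 9 (send(from=A, to=D, msg='tick')): A:[] B:[data] C:[done,ack] D:[tick]
After 10 (send(from=A, to=D, msg='resp')): A:[] B:[data] C:[done,ack] D:[tick,resp]
After 11 (process(D)): A:[] B:[data] C:[done,ack] D:[resp]
After 12 (send(from=D, to=C, msg='ok')): A:[] B:[data] C:[done,ack,ok] D:[resp]
After 13 (process(A)): A:[] B:[data] C:[done,ack,ok] D:[resp]

Answer: (empty)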